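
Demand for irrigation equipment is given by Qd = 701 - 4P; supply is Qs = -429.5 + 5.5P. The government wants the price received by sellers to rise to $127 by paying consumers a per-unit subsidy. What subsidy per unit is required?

At a seller price of 127, quantity supplied is -429.5 + 5.5·127 = 269.
Buyers absorb 269 only when they pay Pb with 701 − 4·Pb = 269, i.e. Pb = 108.
s = Ps − Pb = 127 − 108 = 19.

Required subsidy s = $19 per unit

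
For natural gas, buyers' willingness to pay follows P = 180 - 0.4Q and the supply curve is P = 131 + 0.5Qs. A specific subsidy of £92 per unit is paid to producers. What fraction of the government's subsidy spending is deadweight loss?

DWL / government spending = 46/141

Pre-subsidy: 180 - 0.4Q = 131 + 0.5Q gives Q* = 490/9 and P* = 1424/9.
With the subsidy, sellers receive Ps = Pb + 92 for each unit, where Pb is the price buyers pay.
On the curves, Pb = 180 - 0.4Q and Ps = 131 + 0.5Q; the wedge Ps − Pb = 92 gives 131 + 0.5Q − (180 - 0.4Q) = 92, so Q' = 470/3.
Then Pb = 180 − 0.4·(470/3) = 352/3 and Ps = 131 + 0.5·(470/3) = 628/3.
ΔCS = ½(490/9 + 470/3)(1424/9 − 352/3) = 349600/81; ΔPS = ½(490/9 + 470/3)(628/3 − 1424/9) = 437000/81.
Government spending = 92 × 470/3 = 43240/3.
DWL = ½ × 92 × (470/3 − 490/9) = 42320/9; fraction = (42320/9) / (43240/3) = 46/141.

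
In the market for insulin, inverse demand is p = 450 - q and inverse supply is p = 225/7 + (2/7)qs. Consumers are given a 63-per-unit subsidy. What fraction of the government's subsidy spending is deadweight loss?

Pre-subsidy: 450 - q = 225/7 + (2/7)q gives q* = 325 and p* = 125.
With the rebate, buyers effectively pay pb = ps − 63, where ps is the price sellers receive.
On the curves, pb = 450 - q and ps = 225/7 + (2/7)q; the wedge ps − pb = 63 gives 225/7 + (2/7)q − (450 - q) = 63, so q' = 374.
Then pb = 450 − 1·374 = 76 and ps = 225/7 + (2/7)·374 = 139.
ΔCS = ½(325 + 374)(125 − 76) = 17125.5; ΔPS = ½(325 + 374)(139 − 125) = 4893.
Government spending = 63 × 374 = 23562.
DWL = ½ × 63 × (374 − 325) = 1543.5; fraction = 1543.5 / 23562 = 49/748.

DWL / government spending = 49/748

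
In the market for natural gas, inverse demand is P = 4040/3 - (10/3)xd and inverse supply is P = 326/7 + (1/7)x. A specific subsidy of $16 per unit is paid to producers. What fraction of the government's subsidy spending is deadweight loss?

DWL / government spending = 84/13819

Pre-subsidy: 4040/3 - (10/3)x = 326/7 + (1/7)x gives x* = 374 and P* = 100.
With the subsidy, sellers receive Ps = Pb + 16 for each unit, where Pb is the price buyers pay.
On the curves, Pb = 4040/3 - (10/3)x and Ps = 326/7 + (1/7)x; the wedge Ps − Pb = 16 gives 326/7 + (1/7)x − (4040/3 - (10/3)x) = 16, so x' = 27638/73.
Then Pb = 4040/3 − (10/3)·(27638/73) = 6180/73 and Ps = 326/7 + (1/7)·(27638/73) = 7348/73.
ΔCS = ½(374 + 27638/73)(100 − 6180/73) = 30766400/5329; ΔPS = ½(374 + 27638/73)(7348/73 − 100) = 1318560/5329.
Government spending = 16 × 27638/73 = 442208/73.
DWL = ½ × 16 × (27638/73 − 374) = 2688/73; fraction = (2688/73) / (442208/73) = 84/13819.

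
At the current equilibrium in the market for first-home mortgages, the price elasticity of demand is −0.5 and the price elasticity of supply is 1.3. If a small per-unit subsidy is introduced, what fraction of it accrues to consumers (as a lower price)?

Consumer share = 13/18

For a small subsidy around the equilibrium, the benefit split depends on the relative slopes, which at a point are proportional to the elasticities.
Buyer share = εs/(εs + |εd|) = 1.3/(1.3 + 0.5) = 13/18; seller share = |εd|/(εs + |εd|) = 5/18.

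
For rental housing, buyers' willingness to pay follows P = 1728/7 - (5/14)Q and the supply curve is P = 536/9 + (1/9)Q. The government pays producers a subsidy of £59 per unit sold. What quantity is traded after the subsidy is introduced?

Pre-subsidy: 1728/7 - (5/14)Q = 536/9 + (1/9)Q gives Q* = 400 and P* = 104.
With the subsidy, sellers receive Ps = Pb + 59 for each unit, where Pb is the price buyers pay.
On the curves, Pb = 1728/7 - (5/14)Q and Ps = 536/9 + (1/9)Q; the wedge Ps − Pb = 59 gives 536/9 + (1/9)Q − (1728/7 - (5/14)Q) = 59, so Q' = 526.
Then Pb = 1728/7 − (5/14)·526 = 59 and Ps = 536/9 + (1/9)·526 = 118.

Q' = 526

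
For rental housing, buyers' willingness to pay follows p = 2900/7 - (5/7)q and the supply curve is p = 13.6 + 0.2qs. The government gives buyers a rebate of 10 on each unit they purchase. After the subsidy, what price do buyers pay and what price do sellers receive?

Buyers pay 93.4375; sellers receive 103.4375

Pre-subsidy: 2900/7 - (5/7)q = 13.6 + 0.2q gives q* = 438.25 and p* = 101.25.
With the rebate, buyers effectively pay pb = ps − 10, where ps is the price sellers receive.
On the curves, pb = 2900/7 - (5/7)q and ps = 13.6 + 0.2q; the wedge ps − pb = 10 gives 13.6 + 0.2q − (2900/7 - (5/7)q) = 10, so q' = 449.1875.
Then pb = 2900/7 − (5/7)·449.1875 = 93.4375 and ps = 13.6 + 0.2·449.1875 = 103.4375.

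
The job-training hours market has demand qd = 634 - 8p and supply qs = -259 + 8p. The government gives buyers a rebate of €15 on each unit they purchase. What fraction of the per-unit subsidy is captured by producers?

Pre-subsidy: 634 - 8p = -259 + 8p gives p* = 55.8125, q* = 187.5.
With the rebate, buyers effectively pay pb = ps − 15, where ps is the price sellers receive.
Demand in terms of ps becomes qd = 634 − 8(ps − 15) = 754 - 8ps. Setting this equal to supply: 754 - 8ps = -259 + 8ps, so ps = 63.3125.
Buyers pay pb = 63.3125 − 15 = 48.3125; q' = -259 + 8·63.3125 = 247.5.
Buyers' price falls by p* − pb = 55.8125 − 48.3125 = 7.5; sellers' price rises by ps − p* = 63.3125 − 55.8125 = 7.5.
So producers capture 7.5/15 = 0.5 of each unit of subsidy.

Producer share = 0.5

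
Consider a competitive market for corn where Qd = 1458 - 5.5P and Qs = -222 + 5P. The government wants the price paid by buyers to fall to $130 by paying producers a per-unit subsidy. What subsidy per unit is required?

At a buyer price of 130, quantity demanded is 1458 − 5.5·130 = 743.
Sellers supply 743 only when they receive Ps with -222 + 5·Ps = 743, i.e. Ps = 193.
s = Ps − Pb = 193 − 130 = 63.

Required subsidy s = $63 per unit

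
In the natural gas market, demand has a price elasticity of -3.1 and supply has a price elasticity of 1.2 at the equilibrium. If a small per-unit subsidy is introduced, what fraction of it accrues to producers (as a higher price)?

Producer share = 31/43

For a small subsidy around the equilibrium, the benefit split depends on the relative slopes, which at a point are proportional to the elasticities.
Buyer share = εs/(εs + |εd|) = 1.2/(1.2 + 3.1) = 12/43; seller share = |εd|/(εs + |εd|) = 31/43.
So producers capture 31/43 of the subsidy.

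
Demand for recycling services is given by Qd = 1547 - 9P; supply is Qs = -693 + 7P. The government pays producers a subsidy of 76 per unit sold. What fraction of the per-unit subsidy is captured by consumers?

Consumer share = 0.4375

Pre-subsidy: 1547 - 9P = -693 + 7P gives P* = 140, Q* = 287.
With the subsidy, sellers receive Ps = Pb + 76 for each unit, where Pb is the price buyers pay.
Supply in terms of Pb becomes Qs = -693 + 7(Pb + 76) = -161 + 7Pb. Setting this equal to demand: 1547 - 9Pb = -161 + 7Pb, so Pb = 106.75.
Sellers receive Ps = 106.75 + 76 = 182.75; Q' = 1547 − 9·106.75 = 586.25.
Buyers' price falls by P* − Pb = 140 − 106.75 = 33.25; sellers' price rises by Ps − P* = 182.75 − 140 = 42.75.
So consumers capture 33.25/76 = 0.4375 of each unit of subsidy.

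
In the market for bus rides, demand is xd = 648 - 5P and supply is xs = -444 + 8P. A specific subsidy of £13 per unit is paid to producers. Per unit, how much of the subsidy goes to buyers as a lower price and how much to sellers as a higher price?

Buyers gain £8 per unit; sellers gain £5 per unit

Pre-subsidy: 648 - 5P = -444 + 8P gives P* = 84, x* = 228.
With the subsidy, sellers receive Ps = Pb + 13 for each unit, where Pb is the price buyers pay.
Supply in terms of Pb becomes xs = -444 + 8(Pb + 13) = -340 + 8Pb. Setting this equal to demand: 648 - 5Pb = -340 + 8Pb, so Pb = 76.
Sellers receive Ps = 76 + 13 = 89; x' = 648 − 5·76 = 268.
Buyers' price falls by P* − Pb = 84 − 76 = 8; sellers' price rises by Ps − P* = 89 − 84 = 5.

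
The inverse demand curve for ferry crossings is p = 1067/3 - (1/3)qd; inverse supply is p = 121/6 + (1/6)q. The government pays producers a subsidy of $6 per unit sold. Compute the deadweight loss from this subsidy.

Pre-subsidy: 1067/3 - (1/3)q = 121/6 + (1/6)q gives q* = 671 and p* = 132.
With the subsidy, sellers receive ps = pb + 6 for each unit, where pb is the price buyers pay.
On the curves, pb = 1067/3 - (1/3)q and ps = 121/6 + (1/6)q; the wedge ps − pb = 6 gives 121/6 + (1/6)q − (1067/3 - (1/3)q) = 6, so q' = 683.
Then pb = 1067/3 − (1/3)·683 = 128 and ps = 121/6 + (1/6)·683 = 134.
The subsidy expands output by 683 − 671 = 12 past the efficient level; on those units the gap between marginal cost and willingness to pay runs from 0 up to 6.
DWL = ½ × 6 × 12 = 36.

Deadweight loss = $36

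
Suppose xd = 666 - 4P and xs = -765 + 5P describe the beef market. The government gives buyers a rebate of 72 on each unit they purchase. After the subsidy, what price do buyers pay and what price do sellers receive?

Pre-subsidy: 666 - 4P = -765 + 5P gives P* = 159, x* = 30.
With the rebate, buyers effectively pay Pb = Ps − 72, where Ps is the price sellers receive.
Demand in terms of Ps becomes xd = 666 − 4(Ps − 72) = 954 - 4Ps. Setting this equal to supply: 954 - 4Ps = -765 + 5Ps, so Ps = 191.
Buyers pay Pb = 191 − 72 = 119; x' = -765 + 5·191 = 190.

Buyers pay 119; sellers receive 191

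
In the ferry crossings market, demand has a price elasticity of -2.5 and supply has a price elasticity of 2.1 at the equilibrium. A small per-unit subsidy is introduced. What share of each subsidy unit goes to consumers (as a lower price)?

Consumer share = 21/46

For a small subsidy around the equilibrium, the benefit split depends on the relative slopes, which at a point are proportional to the elasticities.
Buyer share = εs/(εs + |εd|) = 2.1/(2.1 + 2.5) = 21/46; seller share = |εd|/(εs + |εd|) = 25/46.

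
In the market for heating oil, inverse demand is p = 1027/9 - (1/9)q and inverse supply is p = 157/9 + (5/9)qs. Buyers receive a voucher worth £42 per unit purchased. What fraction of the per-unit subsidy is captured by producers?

Producer share = 5/6

Pre-subsidy: 1027/9 - (1/9)q = 157/9 + (5/9)q gives q* = 145 and p* = 98.
With the rebate, buyers effectively pay pb = ps − 42, where ps is the price sellers receive.
On the curves, pb = 1027/9 - (1/9)q and ps = 157/9 + (5/9)q; the wedge ps − pb = 42 gives 157/9 + (5/9)q − (1027/9 - (1/9)q) = 42, so q' = 208.
Then pb = 1027/9 − (1/9)·208 = 91 and ps = 157/9 + (5/9)·208 = 133.
Buyers' price falls by p* − pb = 98 − 91 = 7; sellers' price rises by ps − p* = 133 − 98 = 35.
So producers capture 35/42 = 5/6 of each unit of subsidy.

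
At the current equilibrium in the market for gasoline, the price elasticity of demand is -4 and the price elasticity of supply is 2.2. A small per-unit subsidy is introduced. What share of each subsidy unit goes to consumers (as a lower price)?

For a small subsidy around the equilibrium, the benefit split depends on the relative slopes, which at a point are proportional to the elasticities.
Buyer share = εs/(εs + |εd|) = 2.2/(2.2 + 4) = 11/31; seller share = |εd|/(εs + |εd|) = 20/31.

Consumer share = 11/31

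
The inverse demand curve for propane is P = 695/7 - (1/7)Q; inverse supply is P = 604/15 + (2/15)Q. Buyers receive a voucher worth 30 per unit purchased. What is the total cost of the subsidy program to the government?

Pre-subsidy: 695/7 - (1/7)Q = 604/15 + (2/15)Q gives Q* = 6197/29 and P* = 1994/29.
With the rebate, buyers effectively pay Pb = Ps − 30, where Ps is the price sellers receive.
On the curves, Pb = 695/7 - (1/7)Q and Ps = 604/15 + (2/15)Q; the wedge Ps − Pb = 30 gives 604/15 + (2/15)Q − (695/7 - (1/7)Q) = 30, so Q' = 9347/29.
Then Pb = 695/7 − (1/7)·(9347/29) = 1544/29 and Ps = 604/15 + (2/15)·(9347/29) = 2414/29.
Government outlay = subsidy × quantity = 30 × 9347/29 = 280410/29.

Government cost = 280410/29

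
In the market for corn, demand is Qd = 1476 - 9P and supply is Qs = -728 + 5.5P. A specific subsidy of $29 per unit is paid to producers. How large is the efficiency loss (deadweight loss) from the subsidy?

Deadweight loss = $1435.5

Pre-subsidy: 1476 - 9P = -728 + 5.5P gives P* = 152, Q* = 108.
With the subsidy, sellers receive Ps = Pb + 29 for each unit, where Pb is the price buyers pay.
Supply in terms of Pb becomes Qs = -728 + 5.5(Pb + 29) = -568.5 + 5.5Pb. Setting this equal to demand: 1476 - 9Pb = -568.5 + 5.5Pb, so Pb = 141.
Sellers receive Ps = 141 + 29 = 170; Q' = 1476 − 9·141 = 207.
The subsidy expands output by 207 − 108 = 99 past the efficient level; on those units the gap between marginal cost and willingness to pay runs from 0 up to 29.
DWL = ½ × 29 × 99 = 1435.5.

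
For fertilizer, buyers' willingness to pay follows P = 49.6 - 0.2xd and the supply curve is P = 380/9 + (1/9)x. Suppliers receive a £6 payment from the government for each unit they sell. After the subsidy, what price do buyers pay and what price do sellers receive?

Buyers pay £41; sellers receive £47

Pre-subsidy: 49.6 - 0.2x = 380/9 + (1/9)x gives x* = 166/7 and P* = 314/7.
With the subsidy, sellers receive Ps = Pb + 6 for each unit, where Pb is the price buyers pay.
On the curves, Pb = 49.6 - 0.2x and Ps = 380/9 + (1/9)x; the wedge Ps − Pb = 6 gives 380/9 + (1/9)x − (49.6 - 0.2x) = 6, so x' = 43.
Then Pb = 49.6 − 0.2·43 = 41 and Ps = 380/9 + (1/9)·43 = 47.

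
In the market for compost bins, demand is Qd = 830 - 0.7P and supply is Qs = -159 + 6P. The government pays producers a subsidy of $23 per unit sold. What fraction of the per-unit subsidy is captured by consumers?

Pre-subsidy: 830 - 0.7P = -159 + 6P gives P* = 9890/67, Q* = 48687/67.
With the subsidy, sellers receive Ps = Pb + 23 for each unit, where Pb is the price buyers pay.
Supply in terms of Pb becomes Qs = -159 + 6(Pb + 23) = -21 + 6Pb. Setting this equal to demand: 830 - 0.7Pb = -21 + 6Pb, so Pb = 8510/67.
Sellers receive Ps = 8510/67 + 23 = 10051/67; Q' = 830 − 0.7·(8510/67) = 49653/67.
Buyers' price falls by P* − Pb = 9890/67 − 8510/67 = 1380/67; sellers' price rises by Ps − P* = 10051/67 − 9890/67 = 161/67.
So consumers capture (1380/67)/23 = 60/67 of each unit of subsidy.

Consumer share = 60/67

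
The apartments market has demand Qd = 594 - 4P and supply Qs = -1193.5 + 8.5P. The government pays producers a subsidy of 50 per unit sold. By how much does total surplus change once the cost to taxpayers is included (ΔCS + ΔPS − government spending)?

Net change in total surplus = -3400

Pre-subsidy: 594 - 4P = -1193.5 + 8.5P gives P* = 143, Q* = 22.
With the subsidy, sellers receive Ps = Pb + 50 for each unit, where Pb is the price buyers pay.
Supply in terms of Pb becomes Qs = -1193.5 + 8.5(Pb + 50) = -768.5 + 8.5Pb. Setting this equal to demand: 594 - 4Pb = -768.5 + 8.5Pb, so Pb = 109.
Sellers receive Ps = 109 + 50 = 159; Q' = 594 − 4·109 = 158.
ΔCS = ½(22 + 158)(143 − 109) = 3060; ΔPS = ½(22 + 158)(159 − 143) = 1440.
Government spending = 50 × 158 = 7900.
Net change = 3060 + 1440 − 7900 = -3400. The loss equals the DWL triangle ½·50·136.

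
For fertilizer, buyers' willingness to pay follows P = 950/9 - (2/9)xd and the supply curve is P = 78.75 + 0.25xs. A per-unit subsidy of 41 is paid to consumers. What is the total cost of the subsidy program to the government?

Pre-subsidy: 950/9 - (2/9)x = 78.75 + 0.25x gives x* = 965/17 and P* = 1580/17.
With the rebate, buyers effectively pay Pb = Ps − 41, where Ps is the price sellers receive.
On the curves, Pb = 950/9 - (2/9)x and Ps = 78.75 + 0.25x; the wedge Ps − Pb = 41 gives 78.75 + 0.25x − (950/9 - (2/9)x) = 41, so x' = 2441/17.
Then Pb = 950/9 − (2/9)·(2441/17) = 1252/17 and Ps = 78.75 + 0.25·(2441/17) = 1949/17.
Government outlay = subsidy × quantity = 41 × 2441/17 = 100081/17.

Government cost = 100081/17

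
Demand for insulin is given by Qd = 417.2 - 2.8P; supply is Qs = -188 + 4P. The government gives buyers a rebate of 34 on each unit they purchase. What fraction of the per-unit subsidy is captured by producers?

Pre-subsidy: 417.2 - 2.8P = -188 + 4P gives P* = 89, Q* = 168.
With the rebate, buyers effectively pay Pb = Ps − 34, where Ps is the price sellers receive.
Demand in terms of Ps becomes Qd = 417.2 − 2.8(Ps − 34) = 512.4 - 2.8Ps. Setting this equal to supply: 512.4 - 2.8Ps = -188 + 4Ps, so Ps = 103.
Buyers pay Pb = 103 − 34 = 69; Q' = -188 + 4·103 = 224.
Buyers' price falls by P* − Pb = 89 − 69 = 20; sellers' price rises by Ps − P* = 103 − 89 = 14.
So producers capture 14/34 = 7/17 of each unit of subsidy.

Producer share = 7/17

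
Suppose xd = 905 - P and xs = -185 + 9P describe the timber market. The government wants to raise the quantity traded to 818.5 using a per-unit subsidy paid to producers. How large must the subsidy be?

Required subsidy s = 25 per unit

At x = 818.5, invert demand for the buyer price: Pb = (905 − 818.5)/1 = 86.5; invert supply for the seller price: Ps = (818.5 − (-185))/9 = 111.5.
The subsidy must fill the gap: s = Ps − Pb = 111.5 − 86.5 = 25.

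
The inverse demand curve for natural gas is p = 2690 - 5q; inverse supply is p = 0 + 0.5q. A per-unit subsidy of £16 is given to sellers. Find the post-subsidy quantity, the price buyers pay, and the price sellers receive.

Pre-subsidy: 2690 - 5q = 0 + 0.5q gives q* = 5380/11 and p* = 2690/11.
With the subsidy, sellers receive ps = pb + 16 for each unit, where pb is the price buyers pay.
On the curves, pb = 2690 - 5q and ps = 0 + 0.5q; the wedge ps − pb = 16 gives 0 + 0.5q − (2690 - 5q) = 16, so q' = 492.
Then pb = 2690 − 5·492 = 230 and ps = 0 + 0.5·492 = 246.

q' = 492; buyers pay £230; sellers receive £246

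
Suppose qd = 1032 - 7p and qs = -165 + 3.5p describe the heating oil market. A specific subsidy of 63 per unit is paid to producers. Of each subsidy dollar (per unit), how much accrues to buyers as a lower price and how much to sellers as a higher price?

Pre-subsidy: 1032 - 7p = -165 + 3.5p gives p* = 114, q* = 234.
With the subsidy, sellers receive ps = pb + 63 for each unit, where pb is the price buyers pay.
Supply in terms of pb becomes qs = -165 + 3.5(pb + 63) = 55.5 + 3.5pb. Setting this equal to demand: 1032 - 7pb = 55.5 + 3.5pb, so pb = 93.
Sellers receive ps = 93 + 63 = 156; q' = 1032 − 7·93 = 381.
Buyers' price falls by p* − pb = 114 − 93 = 21; sellers' price rises by ps − p* = 156 − 114 = 42.

Buyers gain 21 per unit; sellers gain 42 per unit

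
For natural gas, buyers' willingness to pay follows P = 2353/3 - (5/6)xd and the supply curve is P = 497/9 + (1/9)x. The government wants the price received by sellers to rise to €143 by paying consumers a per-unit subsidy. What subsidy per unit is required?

At a seller price of 143, quantity supplied is -497 + 9·143 = 790.
Buyers absorb 790 only when they pay Pb = 2353/3 − (5/6)·790 = 126.
s = Ps − Pb = 143 − 126 = 17.

Required subsidy s = €17 per unit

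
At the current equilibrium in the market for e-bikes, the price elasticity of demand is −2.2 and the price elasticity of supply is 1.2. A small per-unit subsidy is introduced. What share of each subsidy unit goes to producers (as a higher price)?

For a small subsidy around the equilibrium, the benefit split depends on the relative slopes, which at a point are proportional to the elasticities.
Buyer share = εs/(εs + |εd|) = 1.2/(1.2 + 2.2) = 6/17; seller share = |εd|/(εs + |εd|) = 11/17.
So producers capture 11/17 of the subsidy.

Producer share = 11/17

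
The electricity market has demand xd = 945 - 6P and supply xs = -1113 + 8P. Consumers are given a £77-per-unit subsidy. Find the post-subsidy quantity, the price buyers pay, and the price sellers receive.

Pre-subsidy: 945 - 6P = -1113 + 8P gives P* = 147, x* = 63.
With the rebate, buyers effectively pay Pb = Ps − 77, where Ps is the price sellers receive.
Demand in terms of Ps becomes xd = 945 − 6(Ps − 77) = 1407 - 6Ps. Setting this equal to supply: 1407 - 6Ps = -1113 + 8Ps, so Ps = 180.
Buyers pay Pb = 180 − 77 = 103; x' = -1113 + 8·180 = 327.

x' = 327; buyers pay £103; sellers receive £180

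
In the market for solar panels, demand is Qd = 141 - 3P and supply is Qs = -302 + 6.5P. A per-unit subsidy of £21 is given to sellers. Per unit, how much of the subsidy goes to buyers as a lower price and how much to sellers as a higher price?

Buyers gain 273/19 per unit; sellers gain 126/19 per unit

Pre-subsidy: 141 - 3P = -302 + 6.5P gives P* = 886/19, Q* = 21/19.
With the subsidy, sellers receive Ps = Pb + 21 for each unit, where Pb is the price buyers pay.
Supply in terms of Pb becomes Qs = -302 + 6.5(Pb + 21) = -165.5 + 6.5Pb. Setting this equal to demand: 141 - 3Pb = -165.5 + 6.5Pb, so Pb = 613/19.
Sellers receive Ps = 613/19 + 21 = 1012/19; Q' = 141 − 3·(613/19) = 840/19.
Buyers' price falls by P* − Pb = 886/19 − 613/19 = 273/19; sellers' price rises by Ps − P* = 1012/19 − 886/19 = 126/19.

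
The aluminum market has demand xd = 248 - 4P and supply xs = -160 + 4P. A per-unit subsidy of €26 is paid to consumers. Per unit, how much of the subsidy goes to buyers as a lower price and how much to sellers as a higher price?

Pre-subsidy: 248 - 4P = -160 + 4P gives P* = 51, x* = 44.
With the rebate, buyers effectively pay Pb = Ps − 26, where Ps is the price sellers receive.
Demand in terms of Ps becomes xd = 248 − 4(Ps − 26) = 352 - 4Ps. Setting this equal to supply: 352 - 4Ps = -160 + 4Ps, so Ps = 64.
Buyers pay Pb = 64 − 26 = 38; x' = -160 + 4·64 = 96.
Buyers' price falls by P* − Pb = 51 − 38 = 13; sellers' price rises by Ps − P* = 64 − 51 = 13.

Buyers gain €13 per unit; sellers gain €13 per unit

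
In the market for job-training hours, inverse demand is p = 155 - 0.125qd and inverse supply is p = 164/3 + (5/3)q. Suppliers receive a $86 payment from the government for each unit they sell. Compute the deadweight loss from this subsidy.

Pre-subsidy: 155 - 0.125q = 164/3 + (5/3)q gives q* = 56 and p* = 148.
With the subsidy, sellers receive ps = pb + 86 for each unit, where pb is the price buyers pay.
On the curves, pb = 155 - 0.125q and ps = 164/3 + (5/3)q; the wedge ps − pb = 86 gives 164/3 + (5/3)q − (155 - 0.125q) = 86, so q' = 104.
Then pb = 155 − 0.125·104 = 142 and ps = 164/3 + (5/3)·104 = 228.
The subsidy expands output by 104 − 56 = 48 past the efficient level; on those units the gap between marginal cost and willingness to pay runs from 0 up to 86.
DWL = ½ × 86 × 48 = 2064.

Deadweight loss = $2064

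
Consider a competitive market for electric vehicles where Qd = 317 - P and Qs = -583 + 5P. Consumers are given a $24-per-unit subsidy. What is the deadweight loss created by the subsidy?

Pre-subsidy: 317 - P = -583 + 5P gives P* = 150, Q* = 167.
With the rebate, buyers effectively pay Pb = Ps − 24, where Ps is the price sellers receive.
Demand in terms of Ps becomes Qd = 317 − 1(Ps − 24) = 341 - Ps. Setting this equal to supply: 341 - Ps = -583 + 5Ps, so Ps = 154.
Buyers pay Pb = 154 − 24 = 130; Q' = -583 + 5·154 = 187.
The subsidy expands output by 187 − 167 = 20 past the efficient level; on those units the gap between marginal cost and willingness to pay runs from 0 up to 24.
DWL = ½ × 24 × 20 = 240.

Deadweight loss = $240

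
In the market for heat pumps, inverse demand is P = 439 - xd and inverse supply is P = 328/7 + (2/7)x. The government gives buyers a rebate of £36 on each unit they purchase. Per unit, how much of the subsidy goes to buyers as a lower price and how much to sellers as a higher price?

Pre-subsidy: 439 - x = 328/7 + (2/7)x gives x* = 305 and P* = 134.
With the rebate, buyers effectively pay Pb = Ps − 36, where Ps is the price sellers receive.
On the curves, Pb = 439 - x and Ps = 328/7 + (2/7)x; the wedge Ps − Pb = 36 gives 328/7 + (2/7)x − (439 - x) = 36, so x' = 333.
Then Pb = 439 − 1·333 = 106 and Ps = 328/7 + (2/7)·333 = 142.
Buyers' price falls by P* − Pb = 134 − 106 = 28; sellers' price rises by Ps − P* = 142 − 134 = 8.

Buyers gain £28 per unit; sellers gain £8 per unit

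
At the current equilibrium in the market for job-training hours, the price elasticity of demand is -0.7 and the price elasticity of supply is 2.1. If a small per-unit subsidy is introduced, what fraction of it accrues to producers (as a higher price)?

For a small subsidy around the equilibrium, the benefit split depends on the relative slopes, which at a point are proportional to the elasticities.
Buyer share = εs/(εs + |εd|) = 2.1/(2.1 + 0.7) = 0.75; seller share = |εd|/(εs + |εd|) = 0.25.
So producers capture 0.25 of the subsidy.

Producer share = 0.25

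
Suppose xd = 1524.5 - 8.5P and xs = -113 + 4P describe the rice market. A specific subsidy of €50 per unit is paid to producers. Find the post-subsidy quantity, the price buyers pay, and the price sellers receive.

x' = 547; buyers pay €115; sellers receive €165

Pre-subsidy: 1524.5 - 8.5P = -113 + 4P gives P* = 131, x* = 411.
With the subsidy, sellers receive Ps = Pb + 50 for each unit, where Pb is the price buyers pay.
Supply in terms of Pb becomes xs = -113 + 4(Pb + 50) = 87 + 4Pb. Setting this equal to demand: 1524.5 - 8.5Pb = 87 + 4Pb, so Pb = 115.
Sellers receive Ps = 115 + 50 = 165; x' = 1524.5 − 8.5·115 = 547.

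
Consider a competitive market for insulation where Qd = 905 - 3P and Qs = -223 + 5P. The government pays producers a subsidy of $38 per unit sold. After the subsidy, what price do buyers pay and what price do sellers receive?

Buyers pay $117.25; sellers receive $155.25

Pre-subsidy: 905 - 3P = -223 + 5P gives P* = 141, Q* = 482.
With the subsidy, sellers receive Ps = Pb + 38 for each unit, where Pb is the price buyers pay.
Supply in terms of Pb becomes Qs = -223 + 5(Pb + 38) = -33 + 5Pb. Setting this equal to demand: 905 - 3Pb = -33 + 5Pb, so Pb = 117.25.
Sellers receive Ps = 117.25 + 38 = 155.25; Q' = 905 − 3·117.25 = 553.25.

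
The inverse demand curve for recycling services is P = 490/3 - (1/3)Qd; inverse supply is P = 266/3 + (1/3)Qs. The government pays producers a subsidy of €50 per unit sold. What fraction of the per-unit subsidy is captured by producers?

Pre-subsidy: 490/3 - (1/3)Q = 266/3 + (1/3)Q gives Q* = 112 and P* = 126.
With the subsidy, sellers receive Ps = Pb + 50 for each unit, where Pb is the price buyers pay.
On the curves, Pb = 490/3 - (1/3)Q and Ps = 266/3 + (1/3)Q; the wedge Ps − Pb = 50 gives 266/3 + (1/3)Q − (490/3 - (1/3)Q) = 50, so Q' = 187.
Then Pb = 490/3 − (1/3)·187 = 101 and Ps = 266/3 + (1/3)·187 = 151.
Buyers' price falls by P* − Pb = 126 − 101 = 25; sellers' price rises by Ps − P* = 151 − 126 = 25.
So producers capture 25/50 = 0.5 of each unit of subsidy.

Producer share = 0.5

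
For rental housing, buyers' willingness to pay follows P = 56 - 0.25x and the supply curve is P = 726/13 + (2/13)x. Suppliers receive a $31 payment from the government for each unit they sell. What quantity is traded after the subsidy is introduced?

x' = 540/7

Pre-subsidy: 56 - 0.25x = 726/13 + (2/13)x gives x* = 8/21 and P* = 1174/21.
With the subsidy, sellers receive Ps = Pb + 31 for each unit, where Pb is the price buyers pay.
On the curves, Pb = 56 - 0.25x and Ps = 726/13 + (2/13)x; the wedge Ps − Pb = 31 gives 726/13 + (2/13)x − (56 - 0.25x) = 31, so x' = 540/7.
Then Pb = 56 − 0.25·(540/7) = 257/7 and Ps = 726/13 + (2/13)·(540/7) = 474/7.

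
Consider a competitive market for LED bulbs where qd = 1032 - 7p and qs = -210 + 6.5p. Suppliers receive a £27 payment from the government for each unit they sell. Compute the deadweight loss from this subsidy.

Pre-subsidy: 1032 - 7p = -210 + 6.5p gives p* = 92, q* = 388.
With the subsidy, sellers receive ps = pb + 27 for each unit, where pb is the price buyers pay.
Supply in terms of pb becomes qs = -210 + 6.5(pb + 27) = -34.5 + 6.5pb. Setting this equal to demand: 1032 - 7pb = -34.5 + 6.5pb, so pb = 79.
Sellers receive ps = 79 + 27 = 106; q' = 1032 − 7·79 = 479.
The subsidy expands output by 479 − 388 = 91 past the efficient level; on those units the gap between marginal cost and willingness to pay runs from 0 up to 27.
DWL = ½ × 27 × 91 = 1228.5.

Deadweight loss = £1228.5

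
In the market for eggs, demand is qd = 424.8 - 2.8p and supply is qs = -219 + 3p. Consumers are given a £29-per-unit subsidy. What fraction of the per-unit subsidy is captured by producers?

Pre-subsidy: 424.8 - 2.8p = -219 + 3p gives p* = 111, q* = 114.
With the rebate, buyers effectively pay pb = ps − 29, where ps is the price sellers receive.
Demand in terms of ps becomes qd = 424.8 − 2.8(ps − 29) = 506 - 2.8ps. Setting this equal to supply: 506 - 2.8ps = -219 + 3ps, so ps = 125.
Buyers pay pb = 125 − 29 = 96; q' = -219 + 3·125 = 156.
Buyers' price falls by p* − pb = 111 − 96 = 15; sellers' price rises by ps − p* = 125 − 111 = 14.
So producers capture 14/29 = 14/29 of each unit of subsidy.

Producer share = 14/29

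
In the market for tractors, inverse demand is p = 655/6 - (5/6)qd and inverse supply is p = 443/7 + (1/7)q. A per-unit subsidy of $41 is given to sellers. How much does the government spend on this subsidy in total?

Pre-subsidy: 655/6 - (5/6)q = 443/7 + (1/7)q gives q* = 47 and p* = 70.
With the subsidy, sellers receive ps = pb + 41 for each unit, where pb is the price buyers pay.
On the curves, pb = 655/6 - (5/6)q and ps = 443/7 + (1/7)q; the wedge ps − pb = 41 gives 443/7 + (1/7)q − (655/6 - (5/6)q) = 41, so q' = 89.
Then pb = 655/6 − (5/6)·89 = 35 and ps = 443/7 + (1/7)·89 = 76.
Government outlay = subsidy × quantity = 41 × 89 = 3649.

Government cost = $3649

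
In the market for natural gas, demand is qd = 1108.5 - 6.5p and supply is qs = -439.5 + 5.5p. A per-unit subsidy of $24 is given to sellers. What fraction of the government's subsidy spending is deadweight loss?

Pre-subsidy: 1108.5 - 6.5p = -439.5 + 5.5p gives p* = 129, q* = 270.
With the subsidy, sellers receive ps = pb + 24 for each unit, where pb is the price buyers pay.
Supply in terms of pb becomes qs = -439.5 + 5.5(pb + 24) = -307.5 + 5.5pb. Setting this equal to demand: 1108.5 - 6.5pb = -307.5 + 5.5pb, so pb = 118.
Sellers receive ps = 118 + 24 = 142; q' = 1108.5 − 6.5·118 = 341.5.
ΔCS = ½(270 + 341.5)(129 − 118) = 3363.25; ΔPS = ½(270 + 341.5)(142 − 129) = 3974.75.
Government spending = 24 × 341.5 = 8196.
DWL = ½ × 24 × (341.5 − 270) = 858; fraction = 858 / 8196 = 143/1366.

DWL / government spending = 143/1366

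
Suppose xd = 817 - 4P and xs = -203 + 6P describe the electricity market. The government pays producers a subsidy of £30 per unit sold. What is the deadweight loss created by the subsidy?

Deadweight loss = £1080

Pre-subsidy: 817 - 4P = -203 + 6P gives P* = 102, x* = 409.
With the subsidy, sellers receive Ps = Pb + 30 for each unit, where Pb is the price buyers pay.
Supply in terms of Pb becomes xs = -203 + 6(Pb + 30) = -23 + 6Pb. Setting this equal to demand: 817 - 4Pb = -23 + 6Pb, so Pb = 84.
Sellers receive Ps = 84 + 30 = 114; x' = 817 − 4·84 = 481.
The subsidy expands output by 481 − 409 = 72 past the efficient level; on those units the gap between marginal cost and willingness to pay runs from 0 up to 30.
DWL = ½ × 30 × 72 = 1080.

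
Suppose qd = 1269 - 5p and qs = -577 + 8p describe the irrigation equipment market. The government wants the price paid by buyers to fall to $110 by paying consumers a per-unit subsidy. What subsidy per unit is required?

At a buyer price of 110, quantity demanded is 1269 − 5·110 = 719.
Sellers supply 719 only when they receive ps with -577 + 8·ps = 719, i.e. ps = 162.
s = ps − pb = 162 − 110 = 52.

Required subsidy s = $52 per unit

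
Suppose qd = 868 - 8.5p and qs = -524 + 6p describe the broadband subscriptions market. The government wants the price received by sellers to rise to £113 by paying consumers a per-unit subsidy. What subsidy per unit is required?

Required subsidy s = £29 per unit

At a seller price of 113, quantity supplied is -524 + 6·113 = 154.
Buyers absorb 154 only when they pay pb with 868 − 8.5·pb = 154, i.e. pb = 84.
s = ps − pb = 113 − 84 = 29.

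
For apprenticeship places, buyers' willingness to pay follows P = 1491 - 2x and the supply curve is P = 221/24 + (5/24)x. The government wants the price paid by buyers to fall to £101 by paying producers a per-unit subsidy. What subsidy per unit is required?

Required subsidy s = £53 per unit

At a buyer price of 101, quantity demanded is 745.5 − 0.5·101 = 695.
Sellers supply 695 only when they receive Ps = 221/24 + (5/24)·695 = 154.
s = Ps − Pb = 154 − 101 = 53.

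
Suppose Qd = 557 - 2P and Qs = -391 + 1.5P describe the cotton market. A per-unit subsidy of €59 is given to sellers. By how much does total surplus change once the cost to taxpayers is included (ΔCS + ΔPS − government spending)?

Pre-subsidy: 557 - 2P = -391 + 1.5P gives P* = 1896/7, Q* = 107/7.
With the subsidy, sellers receive Ps = Pb + 59 for each unit, where Pb is the price buyers pay.
Supply in terms of Pb becomes Qs = -391 + 1.5(Pb + 59) = -302.5 + 1.5Pb. Setting this equal to demand: 557 - 2Pb = -302.5 + 1.5Pb, so Pb = 1719/7.
Sellers receive Ps = 1719/7 + 59 = 2132/7; Q' = 557 − 2·(1719/7) = 461/7.
ΔCS = ½(107/7 + 461/7)(1896/7 − 1719/7) = 50268/49; ΔPS = ½(107/7 + 461/7)(2132/7 − 1896/7) = 67024/49.
Government spending = 59 × 461/7 = 27199/7.
Net change = 50268/49 + 67024/49 − 27199/7 = -10443/7. The loss equals the DWL triangle ½·59·354/7.

Net change in total surplus = -10443/7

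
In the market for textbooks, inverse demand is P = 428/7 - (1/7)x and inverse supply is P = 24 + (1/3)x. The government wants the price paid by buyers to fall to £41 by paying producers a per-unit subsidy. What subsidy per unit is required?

Required subsidy s = £30 per unit

At a buyer price of 41, quantity demanded is 428 − 7·41 = 141.
Sellers supply 141 only when they receive Ps = 24 + (1/3)·141 = 71.
s = Ps − Pb = 71 − 41 = 30.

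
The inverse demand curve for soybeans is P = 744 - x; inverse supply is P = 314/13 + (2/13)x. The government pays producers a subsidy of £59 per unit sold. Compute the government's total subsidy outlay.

Pre-subsidy: 744 - x = 314/13 + (2/13)x gives x* = 9358/15 and P* = 1802/15.
With the subsidy, sellers receive Ps = Pb + 59 for each unit, where Pb is the price buyers pay.
On the curves, Pb = 744 - x and Ps = 314/13 + (2/13)x; the wedge Ps − Pb = 59 gives 314/13 + (2/13)x − (744 - x) = 59, so x' = 675.
Then Pb = 744 − 1·675 = 69 and Ps = 314/13 + (2/13)·675 = 128.
Government outlay = subsidy × quantity = 59 × 675 = 39825.

Government cost = £39825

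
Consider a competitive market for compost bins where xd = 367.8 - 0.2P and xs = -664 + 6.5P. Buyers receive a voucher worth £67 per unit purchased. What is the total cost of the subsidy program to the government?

Government cost = £23450

Pre-subsidy: 367.8 - 0.2P = -664 + 6.5P gives P* = 154, x* = 337.
With the rebate, buyers effectively pay Pb = Ps − 67, where Ps is the price sellers receive.
Demand in terms of Ps becomes xd = 367.8 − 0.2(Ps − 67) = 381.2 - 0.2Ps. Setting this equal to supply: 381.2 - 0.2Ps = -664 + 6.5Ps, so Ps = 156.
Buyers pay Pb = 156 − 67 = 89; x' = -664 + 6.5·156 = 350.
Government outlay = subsidy × quantity = 67 × 350 = 23450.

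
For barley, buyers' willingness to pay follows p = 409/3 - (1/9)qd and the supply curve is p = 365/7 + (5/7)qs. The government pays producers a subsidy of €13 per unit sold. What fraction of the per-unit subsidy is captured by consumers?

Consumer share = 7/52

Pre-subsidy: 409/3 - (1/9)q = 365/7 + (5/7)q gives q* = 102 and p* = 125.
With the subsidy, sellers receive ps = pb + 13 for each unit, where pb is the price buyers pay.
On the curves, pb = 409/3 - (1/9)q and ps = 365/7 + (5/7)q; the wedge ps − pb = 13 gives 365/7 + (5/7)q − (409/3 - (1/9)q) = 13, so q' = 117.75.
Then pb = 409/3 − (1/9)·117.75 = 123.25 and ps = 365/7 + (5/7)·117.75 = 136.25.
Buyers' price falls by p* − pb = 125 − 123.25 = 1.75; sellers' price rises by ps − p* = 136.25 − 125 = 11.25.
So consumers capture 1.75/13 = 7/52 of each unit of subsidy.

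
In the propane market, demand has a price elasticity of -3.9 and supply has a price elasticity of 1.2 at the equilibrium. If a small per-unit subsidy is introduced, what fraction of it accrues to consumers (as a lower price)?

For a small subsidy around the equilibrium, the benefit split depends on the relative slopes, which at a point are proportional to the elasticities.
Buyer share = εs/(εs + |εd|) = 1.2/(1.2 + 3.9) = 4/17; seller share = |εd|/(εs + |εd|) = 13/17.

Consumer share = 4/17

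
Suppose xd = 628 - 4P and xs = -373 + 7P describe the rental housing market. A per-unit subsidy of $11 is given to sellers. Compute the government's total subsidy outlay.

Pre-subsidy: 628 - 4P = -373 + 7P gives P* = 91, x* = 264.
With the subsidy, sellers receive Ps = Pb + 11 for each unit, where Pb is the price buyers pay.
Supply in terms of Pb becomes xs = -373 + 7(Pb + 11) = -296 + 7Pb. Setting this equal to demand: 628 - 4Pb = -296 + 7Pb, so Pb = 84.
Sellers receive Ps = 84 + 11 = 95; x' = 628 − 4·84 = 292.
Government outlay = subsidy × quantity = 11 × 292 = 3212.

Government cost = $3212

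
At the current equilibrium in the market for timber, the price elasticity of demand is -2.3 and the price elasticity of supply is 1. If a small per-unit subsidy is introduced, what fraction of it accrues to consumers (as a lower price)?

Consumer share = 10/33

For a small subsidy around the equilibrium, the benefit split depends on the relative slopes, which at a point are proportional to the elasticities.
Buyer share = εs/(εs + |εd|) = 1/(1 + 2.3) = 10/33; seller share = |εd|/(εs + |εd|) = 23/33.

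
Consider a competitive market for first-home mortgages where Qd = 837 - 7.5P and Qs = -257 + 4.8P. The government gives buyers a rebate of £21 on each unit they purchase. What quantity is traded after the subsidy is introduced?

Q' = 9487/41

Pre-subsidy: 837 - 7.5P = -257 + 4.8P gives P* = 10940/123, Q* = 6967/41.
With the rebate, buyers effectively pay Pb = Ps − 21, where Ps is the price sellers receive.
Demand in terms of Ps becomes Qd = 837 − 7.5(Ps − 21) = 994.5 - 7.5Ps. Setting this equal to supply: 994.5 - 7.5Ps = -257 + 4.8Ps, so Ps = 12515/123.
Buyers pay Pb = 12515/123 − 21 = 9932/123; Q' = -257 + 4.8·(12515/123) = 9487/41.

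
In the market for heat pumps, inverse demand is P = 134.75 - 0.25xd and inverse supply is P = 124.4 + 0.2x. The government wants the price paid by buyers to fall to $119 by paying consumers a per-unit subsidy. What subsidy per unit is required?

At a buyer price of 119, quantity demanded is 539 − 4·119 = 63.
Sellers supply 63 only when they receive Ps = 124.4 + 0.2·63 = 137.
s = Ps − Pb = 137 − 119 = 18.

Required subsidy s = $18 per unit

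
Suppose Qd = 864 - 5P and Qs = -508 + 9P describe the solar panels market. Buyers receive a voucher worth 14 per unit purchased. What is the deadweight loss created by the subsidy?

Deadweight loss = 315

Pre-subsidy: 864 - 5P = -508 + 9P gives P* = 98, Q* = 374.
With the rebate, buyers effectively pay Pb = Ps − 14, where Ps is the price sellers receive.
Demand in terms of Ps becomes Qd = 864 − 5(Ps − 14) = 934 - 5Ps. Setting this equal to supply: 934 - 5Ps = -508 + 9Ps, so Ps = 103.
Buyers pay Pb = 103 − 14 = 89; Q' = -508 + 9·103 = 419.
The subsidy expands output by 419 − 374 = 45 past the efficient level; on those units the gap between marginal cost and willingness to pay runs from 0 up to 14.
DWL = ½ × 14 × 45 = 315.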